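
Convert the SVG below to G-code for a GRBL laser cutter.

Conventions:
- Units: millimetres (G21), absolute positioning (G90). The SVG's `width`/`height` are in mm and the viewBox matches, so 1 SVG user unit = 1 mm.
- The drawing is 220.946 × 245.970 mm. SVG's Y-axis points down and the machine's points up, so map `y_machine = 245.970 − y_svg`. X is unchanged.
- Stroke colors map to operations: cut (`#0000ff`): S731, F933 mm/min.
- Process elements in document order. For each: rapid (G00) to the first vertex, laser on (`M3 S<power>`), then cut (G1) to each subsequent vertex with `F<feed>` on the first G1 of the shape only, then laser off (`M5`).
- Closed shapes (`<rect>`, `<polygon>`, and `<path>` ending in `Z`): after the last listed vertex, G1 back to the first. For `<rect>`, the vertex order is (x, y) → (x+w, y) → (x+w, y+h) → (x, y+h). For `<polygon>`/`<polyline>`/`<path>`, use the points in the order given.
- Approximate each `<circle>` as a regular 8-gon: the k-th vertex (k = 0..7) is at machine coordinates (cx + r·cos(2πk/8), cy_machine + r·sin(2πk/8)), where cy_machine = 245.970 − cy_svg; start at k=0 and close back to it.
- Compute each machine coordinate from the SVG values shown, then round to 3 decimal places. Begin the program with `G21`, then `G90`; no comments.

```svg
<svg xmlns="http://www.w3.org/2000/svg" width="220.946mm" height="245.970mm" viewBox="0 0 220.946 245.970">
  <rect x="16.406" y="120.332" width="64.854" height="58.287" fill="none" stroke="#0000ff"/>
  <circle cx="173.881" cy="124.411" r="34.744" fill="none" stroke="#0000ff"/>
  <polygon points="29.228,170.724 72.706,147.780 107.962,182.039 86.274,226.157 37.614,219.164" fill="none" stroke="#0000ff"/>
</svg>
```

Since the viewBox matches the mm dimensions, user units are millimetres directly. The only transform is the Y-flip y_m = 245.970 − y_svg.

Shape 1 is a rectangle drawn with `<rect>`. Its stroke #0000ff means cut at S731, F933. After flipping Y the toolpath is (16.406,125.638) → (81.260,125.638) → (81.260,67.351) → (16.406,67.351) → (16.406,125.638), returning to the start.

Shape 2 is a circle drawn with `<circle>`. Its stroke #0000ff means cut at S731, F933. After flipping Y the toolpath is (208.625,121.559) → (198.449,146.127) → (173.881,156.303) → (149.313,146.127) → (139.137,121.559) → (149.313,96.991) → (173.881,86.815) → (198.449,96.991) → (208.625,121.559), returning to the start.

Shape 3 is a regular polygon drawn with `<polygon>`. Its stroke #0000ff means cut at S731, F933. After flipping Y the toolpath is (29.228,75.246) → (72.706,98.190) → (107.962,63.931) → (86.274,19.813) → (37.614,26.806) → (29.228,75.246), returning to the start.

G21
G90
G00 X16.406 Y125.638
M3 S731
G1 X81.260 Y125.638 F933
G1 X81.260 Y67.351
G1 X16.406 Y67.351
G1 X16.406 Y125.638
M5
G00 X208.625 Y121.559
M3 S731
G1 X198.449 Y146.127 F933
G1 X173.881 Y156.303
G1 X149.313 Y146.127
G1 X139.137 Y121.559
G1 X149.313 Y96.991
G1 X173.881 Y86.815
G1 X198.449 Y96.991
G1 X208.625 Y121.559
M5
G00 X29.228 Y75.246
M3 S731
G1 X72.706 Y98.190 F933
G1 X107.962 Y63.931
G1 X86.274 Y19.813
G1 X37.614 Y26.806
G1 X29.228 Y75.246
M5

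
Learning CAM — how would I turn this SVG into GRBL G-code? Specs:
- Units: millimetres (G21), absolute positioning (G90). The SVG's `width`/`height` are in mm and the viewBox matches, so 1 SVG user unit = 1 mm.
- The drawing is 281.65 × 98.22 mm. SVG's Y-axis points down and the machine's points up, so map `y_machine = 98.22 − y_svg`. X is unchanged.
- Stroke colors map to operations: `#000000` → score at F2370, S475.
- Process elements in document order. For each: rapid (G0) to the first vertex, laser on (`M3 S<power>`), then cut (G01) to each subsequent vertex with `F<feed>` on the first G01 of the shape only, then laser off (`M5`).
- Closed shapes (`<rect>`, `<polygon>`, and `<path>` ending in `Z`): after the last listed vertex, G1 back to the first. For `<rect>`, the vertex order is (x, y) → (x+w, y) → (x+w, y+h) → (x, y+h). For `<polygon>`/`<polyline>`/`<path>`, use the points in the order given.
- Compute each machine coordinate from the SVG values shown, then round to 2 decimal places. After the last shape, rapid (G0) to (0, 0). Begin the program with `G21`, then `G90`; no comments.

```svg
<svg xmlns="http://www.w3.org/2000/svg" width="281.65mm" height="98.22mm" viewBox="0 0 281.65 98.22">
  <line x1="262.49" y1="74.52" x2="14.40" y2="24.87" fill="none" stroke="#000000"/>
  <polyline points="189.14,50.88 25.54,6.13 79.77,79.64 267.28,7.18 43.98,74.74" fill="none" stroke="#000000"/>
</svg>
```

viewBox `0 0 281.65 98.22` with mm width/height → 1 unit = 1 mm. Flip: y_m = 98.22 − y_svg.

**Shape 1** — `<line>` line segment, stroke `#000000` → score (S475, F2370). Machine vertices: (262.49,23.70) → (14.40,73.35). Open path.

**Shape 2** — `<polyline>` open polyline, stroke `#000000` → score (S475, F2370). Machine vertices: (189.14,47.34) → (25.54,92.09) → (79.77,18.58) → (267.28,91.04) → (43.98,23.48). Open path.

G21
G90
G0 X262.49 Y23.70
M3 S475
G01 X14.40 Y73.35 F2370
M5
G0 X189.14 Y47.34
M3 S475
G01 X25.54 Y92.09 F2370
G01 X79.77 Y18.58
G01 X267.28 Y91.04
G01 X43.98 Y23.48
M5
G0 X0.00 Y0.00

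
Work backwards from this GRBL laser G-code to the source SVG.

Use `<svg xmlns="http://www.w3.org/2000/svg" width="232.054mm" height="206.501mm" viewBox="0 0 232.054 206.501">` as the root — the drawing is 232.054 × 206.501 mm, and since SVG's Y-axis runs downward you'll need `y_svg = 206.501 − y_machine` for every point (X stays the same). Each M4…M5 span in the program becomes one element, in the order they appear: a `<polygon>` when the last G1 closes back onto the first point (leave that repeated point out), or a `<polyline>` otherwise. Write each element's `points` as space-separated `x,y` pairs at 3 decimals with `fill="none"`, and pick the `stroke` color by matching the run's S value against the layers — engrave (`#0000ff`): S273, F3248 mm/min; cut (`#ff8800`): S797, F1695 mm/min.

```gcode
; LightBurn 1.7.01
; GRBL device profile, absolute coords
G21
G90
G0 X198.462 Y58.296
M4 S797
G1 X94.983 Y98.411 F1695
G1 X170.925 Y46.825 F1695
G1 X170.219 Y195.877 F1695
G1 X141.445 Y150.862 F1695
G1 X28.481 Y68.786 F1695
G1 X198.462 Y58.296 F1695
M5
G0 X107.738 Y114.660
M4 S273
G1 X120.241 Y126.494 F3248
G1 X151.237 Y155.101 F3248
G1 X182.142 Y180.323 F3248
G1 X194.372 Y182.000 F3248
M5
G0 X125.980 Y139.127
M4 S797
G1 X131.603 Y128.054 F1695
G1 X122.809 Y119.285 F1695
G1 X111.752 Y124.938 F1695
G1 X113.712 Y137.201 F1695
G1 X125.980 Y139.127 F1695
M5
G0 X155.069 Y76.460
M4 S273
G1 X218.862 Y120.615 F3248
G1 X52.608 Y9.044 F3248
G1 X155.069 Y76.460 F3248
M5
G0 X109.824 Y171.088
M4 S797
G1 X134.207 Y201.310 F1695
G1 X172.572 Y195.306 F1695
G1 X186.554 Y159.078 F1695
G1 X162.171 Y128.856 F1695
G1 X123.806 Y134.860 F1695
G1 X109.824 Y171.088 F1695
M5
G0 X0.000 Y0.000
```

<svg xmlns="http://www.w3.org/2000/svg" width="232.054mm" height="206.501mm" viewBox="0 0 232.054 206.501">
  <polygon points="198.462,148.205 94.983,108.090 170.925,159.676 170.219,10.624 141.445,55.639 28.481,137.715" fill="none" stroke="#ff8800"/>
  <polyline points="107.738,91.841 120.241,80.007 151.237,51.400 182.142,26.178 194.372,24.501" fill="none" stroke="#0000ff"/>
  <polygon points="125.980,67.374 131.603,78.447 122.809,87.216 111.752,81.563 113.712,69.300" fill="none" stroke="#ff8800"/>
  <polygon points="155.069,130.041 218.862,85.886 52.608,197.457" fill="none" stroke="#0000ff"/>
  <polygon points="109.824,35.413 134.207,5.191 172.572,11.195 186.554,47.423 162.171,77.645 123.806,71.641" fill="none" stroke="#ff8800"/>
</svg>

y_svg = 206.501 − y_m.

[1] S797→`#ff8800` (cut); closed run; points: 198.462,148.205 94.983,108.090 170.925,159.676 170.219,10.624 141.445,55.639 28.481,137.715

[2] S273→`#0000ff` (engrave); open run; points: 107.738,91.841 120.241,80.007 151.237,51.400 182.142,26.178 194.372,24.501

[3] S797→`#ff8800` (cut); closed run; points: 125.980,67.374 131.603,78.447 122.809,87.216 111.752,81.563 113.712,69.300

[4] S273→`#0000ff` (engrave); closed run; points: 155.069,130.041 218.862,85.886 52.608,197.457

[5] S797→`#ff8800` (cut); closed run; points: 109.824,35.413 134.207,5.191 172.572,11.195 186.554,47.423 162.171,77.645 123.806,71.641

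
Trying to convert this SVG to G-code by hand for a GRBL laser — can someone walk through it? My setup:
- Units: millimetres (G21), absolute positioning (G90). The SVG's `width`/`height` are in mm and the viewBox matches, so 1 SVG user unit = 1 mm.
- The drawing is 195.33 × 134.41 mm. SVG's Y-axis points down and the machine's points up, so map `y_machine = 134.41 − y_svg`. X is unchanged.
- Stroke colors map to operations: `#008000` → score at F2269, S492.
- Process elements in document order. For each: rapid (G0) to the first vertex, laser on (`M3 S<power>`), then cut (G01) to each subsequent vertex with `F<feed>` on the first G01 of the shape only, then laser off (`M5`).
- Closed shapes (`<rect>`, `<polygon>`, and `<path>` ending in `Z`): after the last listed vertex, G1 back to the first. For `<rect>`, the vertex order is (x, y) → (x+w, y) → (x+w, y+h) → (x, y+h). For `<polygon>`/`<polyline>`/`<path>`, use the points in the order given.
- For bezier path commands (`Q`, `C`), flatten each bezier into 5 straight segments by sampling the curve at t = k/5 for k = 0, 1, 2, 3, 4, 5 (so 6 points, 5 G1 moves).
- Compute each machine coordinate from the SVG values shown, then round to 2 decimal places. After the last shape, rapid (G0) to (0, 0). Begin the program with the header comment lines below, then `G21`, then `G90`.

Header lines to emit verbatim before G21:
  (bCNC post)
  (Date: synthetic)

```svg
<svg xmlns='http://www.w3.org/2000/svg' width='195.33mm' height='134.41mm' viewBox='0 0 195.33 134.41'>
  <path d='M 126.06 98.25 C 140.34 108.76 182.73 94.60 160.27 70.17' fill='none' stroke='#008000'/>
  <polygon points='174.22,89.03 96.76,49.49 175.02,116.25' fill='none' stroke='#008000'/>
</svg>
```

Since the viewBox matches the mm dimensions, user units are millimetres directly. The only transform is the Y-flip y_m = 134.41 − y_svg.

Shape 1 is a cubic bezier drawn with `<path>`. Its stroke #008000 means score at S492, F2269. After flipping Y the toolpath is (126.06,36.16) → (137.26,32.70) → (150.74,34.47) → (162.04,40.78) → (166.71,50.93) → (160.27,64.24).

Shape 2 is a closed polygon drawn with `<polygon>`. Its stroke #008000 means score at S492, F2269. After flipping Y the toolpath is (174.22,45.38) → (96.76,84.92) → (175.02,18.16) → (174.22,45.38), returning to the start.

(bCNC post)
(Date: synthetic)
G21
G90
G0 X126.06 Y36.16
M3 S492
G01 X137.26 Y32.70 F2269
G01 X150.74 Y34.47
G01 X162.04 Y40.78
G01 X166.71 Y50.93
G01 X160.27 Y64.24
M5
G0 X174.22 Y45.38
M3 S492
G01 X96.76 Y84.92 F2269
G01 X175.02 Y18.16
G01 X174.22 Y45.38
M5
G0 X0.00 Y0.00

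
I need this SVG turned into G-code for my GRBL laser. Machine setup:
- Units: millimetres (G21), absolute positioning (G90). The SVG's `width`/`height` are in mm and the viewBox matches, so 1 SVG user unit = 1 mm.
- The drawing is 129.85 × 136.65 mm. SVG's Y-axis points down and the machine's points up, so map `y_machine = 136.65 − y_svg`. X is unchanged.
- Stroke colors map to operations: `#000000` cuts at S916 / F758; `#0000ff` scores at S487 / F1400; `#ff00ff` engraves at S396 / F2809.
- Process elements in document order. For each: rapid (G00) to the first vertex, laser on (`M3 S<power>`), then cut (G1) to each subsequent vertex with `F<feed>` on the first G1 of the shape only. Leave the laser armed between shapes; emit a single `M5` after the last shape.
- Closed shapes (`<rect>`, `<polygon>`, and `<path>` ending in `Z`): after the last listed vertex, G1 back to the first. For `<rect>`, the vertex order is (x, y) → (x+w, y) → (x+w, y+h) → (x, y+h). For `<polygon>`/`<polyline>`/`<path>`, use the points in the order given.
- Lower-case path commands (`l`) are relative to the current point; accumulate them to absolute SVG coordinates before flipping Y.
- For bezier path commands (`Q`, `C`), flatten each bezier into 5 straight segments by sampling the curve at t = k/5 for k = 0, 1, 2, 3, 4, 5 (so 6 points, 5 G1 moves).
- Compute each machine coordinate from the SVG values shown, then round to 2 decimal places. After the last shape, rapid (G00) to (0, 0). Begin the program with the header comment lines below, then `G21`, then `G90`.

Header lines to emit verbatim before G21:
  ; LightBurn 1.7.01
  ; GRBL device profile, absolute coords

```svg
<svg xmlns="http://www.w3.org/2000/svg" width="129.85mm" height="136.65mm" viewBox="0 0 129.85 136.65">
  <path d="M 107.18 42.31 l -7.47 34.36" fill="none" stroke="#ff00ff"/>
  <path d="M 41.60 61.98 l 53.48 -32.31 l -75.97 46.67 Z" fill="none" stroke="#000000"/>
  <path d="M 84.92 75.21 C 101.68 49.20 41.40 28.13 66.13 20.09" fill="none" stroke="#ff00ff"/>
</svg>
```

; LightBurn 1.7.01
; GRBL device profile, absolute coords
G21
G90
G00 X107.18 Y94.34
M3 S396
G1 X99.71 Y59.98 F2809
G00 X41.60 Y74.67
M3 S916
G1 X95.08 Y106.98 F758
G1 X19.11 Y60.31
G1 X41.60 Y74.67
G00 X84.92 Y61.44
M3 S396
G1 X87.03 Y76.39 F2809
G1 X78.42 Y89.76
G1 X66.89 Y101.18
G1 X60.20 Y110.24
G1 X66.13 Y116.56
M5
G00 X0.00 Y0.00

Since the viewBox matches the mm dimensions, user units are millimetres directly. The only transform is the Y-flip y_m = 136.65 − y_svg.

Shape 1 is a line segment drawn with `<path>`. Its stroke #ff00ff means engrave at S396, F2809. After flipping Y the toolpath is (107.18,94.34) → (99.71,59.98).

Shape 2 is a closed polygon drawn with `<path>`. Its stroke #000000 means cut at S916, F758. After flipping Y the toolpath is (41.60,74.67) → (95.08,106.98) → (19.11,60.31) → (41.60,74.67), returning to the start.

Shape 3 is a cubic bezier drawn with `<path>`. Its stroke #ff00ff means engrave at S396, F2809. After flipping Y the toolpath is (84.92,61.44) → (87.03,76.39) → (78.42,89.76) → (66.89,101.18) → (60.20,110.24) → (66.13,116.56).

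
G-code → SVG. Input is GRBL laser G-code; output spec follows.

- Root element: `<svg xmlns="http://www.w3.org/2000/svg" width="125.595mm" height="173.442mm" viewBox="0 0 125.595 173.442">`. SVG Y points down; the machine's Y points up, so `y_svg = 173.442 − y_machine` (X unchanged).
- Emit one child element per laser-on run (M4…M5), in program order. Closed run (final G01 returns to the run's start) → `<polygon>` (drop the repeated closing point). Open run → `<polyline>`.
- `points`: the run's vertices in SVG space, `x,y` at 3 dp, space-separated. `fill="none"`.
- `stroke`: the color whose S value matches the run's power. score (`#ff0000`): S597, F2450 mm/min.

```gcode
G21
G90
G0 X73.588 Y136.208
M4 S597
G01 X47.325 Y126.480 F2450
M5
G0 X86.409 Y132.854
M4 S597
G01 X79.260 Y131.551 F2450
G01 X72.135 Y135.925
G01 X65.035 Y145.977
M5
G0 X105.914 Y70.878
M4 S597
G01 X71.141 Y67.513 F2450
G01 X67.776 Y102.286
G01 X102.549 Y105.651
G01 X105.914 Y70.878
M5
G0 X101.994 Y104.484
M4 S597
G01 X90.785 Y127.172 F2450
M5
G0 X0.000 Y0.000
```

Machine Y-up, SVG Y-down with viewBox height 173.442, so y_svg = 173.442 − y_machine; X carries over. Every run uses S597, so all elements get stroke `#ff0000` (score).

Run 1: The run is open, so emit a `<polyline>` with points (Y-flipped): 73.588,37.234 47.325,46.962.

Run 2: The run is open, so emit a `<polyline>` with points (Y-flipped): 86.409,40.588 79.260,41.891 72.135,37.517 65.035,27.465.

Run 3: The run returns to its start, so emit a `<polygon>` with points (Y-flipped): 105.914,102.564 71.141,105.929 67.776,71.156 102.549,67.791.

Run 4: The run is open, so emit a `<polyline>` with points (Y-flipped): 101.994,68.958 90.785,46.270.

<svg xmlns="http://www.w3.org/2000/svg" width="125.595mm" height="173.442mm" viewBox="0 0 125.595 173.442">
  <polyline points="73.588,37.234 47.325,46.962" fill="none" stroke="#ff0000"/>
  <polyline points="86.409,40.588 79.260,41.891 72.135,37.517 65.035,27.465" fill="none" stroke="#ff0000"/>
  <polygon points="105.914,102.564 71.141,105.929 67.776,71.156 102.549,67.791" fill="none" stroke="#ff0000"/>
  <polyline points="101.994,68.958 90.785,46.270" fill="none" stroke="#ff0000"/>
</svg>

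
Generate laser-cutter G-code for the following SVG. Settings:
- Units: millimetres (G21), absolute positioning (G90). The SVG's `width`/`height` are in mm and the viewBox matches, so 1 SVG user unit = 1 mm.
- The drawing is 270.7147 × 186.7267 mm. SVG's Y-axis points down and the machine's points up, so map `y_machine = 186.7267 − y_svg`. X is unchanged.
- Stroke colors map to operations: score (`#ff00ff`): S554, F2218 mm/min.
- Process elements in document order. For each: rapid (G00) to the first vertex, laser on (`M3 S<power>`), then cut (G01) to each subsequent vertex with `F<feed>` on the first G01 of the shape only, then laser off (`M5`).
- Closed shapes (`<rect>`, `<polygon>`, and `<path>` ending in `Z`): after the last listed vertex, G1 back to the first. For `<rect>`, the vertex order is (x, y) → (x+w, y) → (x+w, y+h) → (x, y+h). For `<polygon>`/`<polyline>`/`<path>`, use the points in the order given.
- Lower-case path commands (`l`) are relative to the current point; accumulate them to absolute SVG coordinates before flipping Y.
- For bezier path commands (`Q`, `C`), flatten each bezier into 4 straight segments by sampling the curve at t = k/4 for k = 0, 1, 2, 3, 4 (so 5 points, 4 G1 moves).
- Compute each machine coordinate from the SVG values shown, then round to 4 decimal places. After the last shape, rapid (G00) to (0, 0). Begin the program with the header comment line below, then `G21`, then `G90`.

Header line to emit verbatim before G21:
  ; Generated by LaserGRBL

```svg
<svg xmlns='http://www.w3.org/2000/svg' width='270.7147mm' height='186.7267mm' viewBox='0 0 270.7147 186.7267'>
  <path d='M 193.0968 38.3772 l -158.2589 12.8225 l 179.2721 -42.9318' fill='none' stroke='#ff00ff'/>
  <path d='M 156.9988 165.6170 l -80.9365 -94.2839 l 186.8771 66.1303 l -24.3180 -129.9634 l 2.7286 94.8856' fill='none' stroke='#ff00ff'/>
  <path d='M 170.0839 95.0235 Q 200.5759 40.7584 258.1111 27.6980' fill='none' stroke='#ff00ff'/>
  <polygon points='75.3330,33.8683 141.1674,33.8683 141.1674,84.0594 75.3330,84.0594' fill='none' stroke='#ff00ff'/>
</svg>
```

Since the viewBox matches the mm dimensions, user units are millimetres directly. The only transform is the Y-flip y_m = 186.7267 − y_svg.

Shape 1 is a open polyline drawn with `<path>`. Its stroke #ff00ff means score at S554, F2218. After flipping Y the toolpath is (193.0968,148.3495) → (34.8379,135.5270) → (214.1100,178.4588).

Shape 2 is a open polyline drawn with `<path>`. Its stroke #ff00ff means score at S554, F2218. After flipping Y the toolpath is (156.9988,21.1097) → (76.0623,115.3936) → (262.9394,49.2633) → (238.6214,179.2267) → (241.3500,84.3411).

Shape 3 is a quadratic bezier drawn with `<path>`. Its stroke #ff00ff means score at S554, F2218. After flipping Y the toolpath is (170.0839,91.7032) → (187.0201,116.2605) → (207.3367,135.6671) → (231.0337,149.9232) → (258.1111,159.0287).

Shape 4 is a rectangle drawn with `<polygon>`. Its stroke #ff00ff means score at S554, F2218. After flipping Y the toolpath is (75.3330,152.8584) → (141.1674,152.8584) → (141.1674,102.6673) → (75.3330,102.6673) → (75.3330,152.8584), returning to the start.

; Generated by LaserGRBL
G21
G90
G00 X193.0968 Y148.3495
M3 S554
G01 X34.8379 Y135.5270 F2218
G01 X214.1100 Y178.4588
M5
G00 X156.9988 Y21.1097
M3 S554
G01 X76.0623 Y115.3936 F2218
G01 X262.9394 Y49.2633
G01 X238.6214 Y179.2267
G01 X241.3500 Y84.3411
M5
G00 X170.0839 Y91.7032
M3 S554
G01 X187.0201 Y116.2605 F2218
G01 X207.3367 Y135.6671
G01 X231.0337 Y149.9232
G01 X258.1111 Y159.0287
M5
G00 X75.3330 Y152.8584
M3 S554
G01 X141.1674 Y152.8584 F2218
G01 X141.1674 Y102.6673
G01 X75.3330 Y102.6673
G01 X75.3330 Y152.8584
M5
G00 X0.0000 Y0.0000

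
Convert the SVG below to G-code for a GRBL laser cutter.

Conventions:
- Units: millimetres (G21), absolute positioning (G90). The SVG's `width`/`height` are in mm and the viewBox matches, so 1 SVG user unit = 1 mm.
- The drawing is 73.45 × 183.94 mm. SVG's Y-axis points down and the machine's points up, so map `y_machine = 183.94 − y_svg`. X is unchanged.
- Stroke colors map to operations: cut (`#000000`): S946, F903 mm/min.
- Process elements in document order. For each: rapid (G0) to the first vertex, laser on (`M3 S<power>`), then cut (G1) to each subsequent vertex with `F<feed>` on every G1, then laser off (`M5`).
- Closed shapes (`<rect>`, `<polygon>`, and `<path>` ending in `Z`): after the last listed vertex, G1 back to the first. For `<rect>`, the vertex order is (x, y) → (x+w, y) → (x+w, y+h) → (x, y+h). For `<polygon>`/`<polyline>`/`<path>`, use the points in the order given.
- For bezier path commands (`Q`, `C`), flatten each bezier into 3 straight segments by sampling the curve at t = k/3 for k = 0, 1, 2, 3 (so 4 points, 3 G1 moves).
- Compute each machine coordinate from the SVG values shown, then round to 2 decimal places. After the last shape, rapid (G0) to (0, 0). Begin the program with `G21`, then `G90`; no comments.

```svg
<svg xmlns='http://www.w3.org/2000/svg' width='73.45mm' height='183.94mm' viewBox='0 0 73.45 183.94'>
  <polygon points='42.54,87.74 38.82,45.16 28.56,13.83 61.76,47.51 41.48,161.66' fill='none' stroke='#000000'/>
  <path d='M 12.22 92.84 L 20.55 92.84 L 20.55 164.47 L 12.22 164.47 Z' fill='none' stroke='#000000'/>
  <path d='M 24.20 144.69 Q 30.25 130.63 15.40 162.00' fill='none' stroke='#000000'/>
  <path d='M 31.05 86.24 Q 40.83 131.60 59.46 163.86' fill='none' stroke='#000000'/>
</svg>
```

G21
G90
G0 X42.54 Y96.20
M3 S946
G1 X38.82 Y138.78 F903
G1 X28.56 Y170.11 F903
G1 X61.76 Y136.43 F903
G1 X41.48 Y22.28 F903
G1 X42.54 Y96.20 F903
M5
G0 X12.22 Y91.10
M3 S946
G1 X20.55 Y91.10 F903
G1 X20.55 Y19.47 F903
G1 X12.22 Y19.47 F903
G1 X12.22 Y91.10 F903
M5
G0 X24.20 Y39.25
M3 S946
G1 X25.91 Y43.58 F903
G1 X22.98 Y37.81 F903
G1 X15.40 Y21.94 F903
M5
G0 X31.05 Y97.70
M3 S946
G1 X38.55 Y68.92 F903
G1 X48.02 Y43.04 F903
G1 X59.46 Y20.08 F903
M5
G0 X0.00 Y0.00

Since the viewBox matches the mm dimensions, user units are millimetres directly. The only transform is the Y-flip y_m = 183.94 − y_svg.

Shape 1 is a closed polygon drawn with `<polygon>`. Its stroke #000000 means cut at S946, F903. After flipping Y the toolpath is (42.54,96.20) → (38.82,138.78) → (28.56,170.11) → (61.76,136.43) → (41.48,22.28) → (42.54,96.20), returning to the start.

Shape 2 is a rectangle drawn with `<path>`. Its stroke #000000 means cut at S946, F903. After flipping Y the toolpath is (12.22,91.10) → (20.55,91.10) → (20.55,19.47) → (12.22,19.47) → (12.22,91.10), returning to the start.

Shape 3 is a quadratic bezier drawn with `<path>`. Its stroke #000000 means cut at S946, F903. After flipping Y the toolpath is (24.20,39.25) → (25.91,43.58) → (22.98,37.81) → (15.40,21.94).

Shape 4 is a quadratic bezier drawn with `<path>`. Its stroke #000000 means cut at S946, F903. After flipping Y the toolpath is (31.05,97.70) → (38.55,68.92) → (48.02,43.04) → (59.46,20.08).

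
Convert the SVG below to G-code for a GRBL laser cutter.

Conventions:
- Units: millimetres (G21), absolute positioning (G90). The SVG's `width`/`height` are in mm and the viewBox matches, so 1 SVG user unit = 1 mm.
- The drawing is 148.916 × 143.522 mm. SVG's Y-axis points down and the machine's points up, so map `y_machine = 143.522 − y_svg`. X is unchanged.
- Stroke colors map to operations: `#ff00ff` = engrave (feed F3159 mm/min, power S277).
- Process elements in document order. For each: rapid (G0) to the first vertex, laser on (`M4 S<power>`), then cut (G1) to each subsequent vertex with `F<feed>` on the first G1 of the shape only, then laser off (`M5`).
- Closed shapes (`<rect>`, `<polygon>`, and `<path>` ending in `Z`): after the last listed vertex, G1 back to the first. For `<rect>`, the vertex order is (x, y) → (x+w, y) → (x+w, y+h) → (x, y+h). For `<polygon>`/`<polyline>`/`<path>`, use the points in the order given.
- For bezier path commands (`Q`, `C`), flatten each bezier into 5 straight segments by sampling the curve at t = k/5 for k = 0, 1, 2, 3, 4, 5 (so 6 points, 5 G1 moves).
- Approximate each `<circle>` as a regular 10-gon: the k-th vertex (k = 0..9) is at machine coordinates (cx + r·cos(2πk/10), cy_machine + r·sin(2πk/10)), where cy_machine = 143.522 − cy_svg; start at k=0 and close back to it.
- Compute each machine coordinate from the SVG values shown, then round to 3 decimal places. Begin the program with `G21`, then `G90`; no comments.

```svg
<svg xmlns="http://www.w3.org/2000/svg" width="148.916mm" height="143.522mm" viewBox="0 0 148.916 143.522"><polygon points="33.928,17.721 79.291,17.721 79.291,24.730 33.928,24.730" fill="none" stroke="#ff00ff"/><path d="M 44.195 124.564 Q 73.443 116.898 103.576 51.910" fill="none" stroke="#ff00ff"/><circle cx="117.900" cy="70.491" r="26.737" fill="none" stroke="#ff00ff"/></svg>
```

Since the viewBox matches the mm dimensions, user units are millimetres directly. The only transform is the Y-flip y_m = 143.522 − y_svg.

Shape 1 is a rectangle drawn with `<polygon>`. Its stroke #ff00ff means engrave at S277, F3159. After flipping Y the toolpath is (33.928,125.801) → (79.291,125.801) → (79.291,118.792) → (33.928,118.792) → (33.928,125.801), returning to the start.

Shape 2 is a quadratic bezier drawn with `<path>`. Its stroke #ff00ff means engrave at S277, F3159. After flipping Y the toolpath is (44.195,18.958) → (55.930,24.317) → (67.735,34.262) → (79.611,48.793) → (91.558,67.910) → (103.576,91.612).

Shape 3 is a circle drawn with `<circle>`. Its stroke #ff00ff means engrave at S277, F3159. After flipping Y the toolpath is (144.637,73.031) → (139.531,88.747) → (126.162,98.459) → (109.638,98.459) → (96.269,88.747) → (91.163,73.031) → (96.269,57.315) → (109.638,47.603) → (126.162,47.603) → (139.531,57.315) → (144.637,73.031), returning to the start.

G21
G90
G0 X33.928 Y125.801
M4 S277
G1 X79.291 Y125.801 F3159
G1 X79.291 Y118.792
G1 X33.928 Y118.792
G1 X33.928 Y125.801
M5
G0 X44.195 Y18.958
M4 S277
G1 X55.930 Y24.317 F3159
G1 X67.735 Y34.262
G1 X79.611 Y48.793
G1 X91.558 Y67.910
G1 X103.576 Y91.612
M5
G0 X144.637 Y73.031
M4 S277
G1 X139.531 Y88.747 F3159
G1 X126.162 Y98.459
G1 X109.638 Y98.459
G1 X96.269 Y88.747
G1 X91.163 Y73.031
G1 X96.269 Y57.315
G1 X109.638 Y47.603
G1 X126.162 Y47.603
G1 X139.531 Y57.315
G1 X144.637 Y73.031
M5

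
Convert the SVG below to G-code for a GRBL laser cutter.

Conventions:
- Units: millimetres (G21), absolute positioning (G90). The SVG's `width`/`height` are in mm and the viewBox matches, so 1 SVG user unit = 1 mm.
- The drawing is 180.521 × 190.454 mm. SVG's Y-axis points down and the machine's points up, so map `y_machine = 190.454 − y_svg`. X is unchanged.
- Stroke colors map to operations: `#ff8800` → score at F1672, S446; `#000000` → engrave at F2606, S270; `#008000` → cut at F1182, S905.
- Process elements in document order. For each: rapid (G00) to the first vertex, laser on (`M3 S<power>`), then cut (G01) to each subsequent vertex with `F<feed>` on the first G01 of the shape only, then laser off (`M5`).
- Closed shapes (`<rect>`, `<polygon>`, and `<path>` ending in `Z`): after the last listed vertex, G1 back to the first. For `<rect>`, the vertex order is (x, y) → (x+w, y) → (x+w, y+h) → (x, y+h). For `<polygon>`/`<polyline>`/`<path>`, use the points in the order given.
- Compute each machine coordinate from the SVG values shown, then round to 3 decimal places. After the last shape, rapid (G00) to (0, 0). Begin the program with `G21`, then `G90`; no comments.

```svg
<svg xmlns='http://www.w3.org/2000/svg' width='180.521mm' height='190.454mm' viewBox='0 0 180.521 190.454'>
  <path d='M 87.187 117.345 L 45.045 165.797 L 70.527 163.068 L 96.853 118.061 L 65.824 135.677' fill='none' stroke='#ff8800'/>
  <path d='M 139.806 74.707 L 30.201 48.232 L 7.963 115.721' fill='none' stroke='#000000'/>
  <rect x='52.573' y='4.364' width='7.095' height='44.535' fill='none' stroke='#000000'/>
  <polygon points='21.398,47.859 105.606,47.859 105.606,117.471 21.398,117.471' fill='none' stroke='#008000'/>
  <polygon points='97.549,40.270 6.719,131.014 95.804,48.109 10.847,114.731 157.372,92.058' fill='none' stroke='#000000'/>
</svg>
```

1 u = 1 mm; y_m = 190.454 − y.

[1] `<path>` open polyline, #ff8800→score S446 F1672: (87.187,73.109) → (45.045,24.657) → (70.527,27.386) → (96.853,72.393) → (65.824,54.777)

[2] `<path>` open polyline, #000000→engrave S270 F2606: (139.806,115.747) → (30.201,142.222) → (7.963,74.733)

[3] `<rect>` rectangle, #000000→engrave S270 F2606: (52.573,186.090) → (59.668,186.090) → (59.668,141.555) → (52.573,141.555) → (52.573,186.090) (closed)

[4] `<polygon>` rectangle, #008000→cut S905 F1182: (21.398,142.595) → (105.606,142.595) → (105.606,72.983) → (21.398,72.983) → (21.398,142.595) (closed)

[5] `<polygon>` closed polygon, #000000→engrave S270 F2606: (97.549,150.184) → (6.719,59.440) → (95.804,142.345) → (10.847,75.723) → (157.372,98.396) → (97.549,150.184) (closed)

G21
G90
G00 X87.187 Y73.109
M3 S446
G01 X45.045 Y24.657 F1672
G01 X70.527 Y27.386
G01 X96.853 Y72.393
G01 X65.824 Y54.777
M5
G00 X139.806 Y115.747
M3 S270
G01 X30.201 Y142.222 F2606
G01 X7.963 Y74.733
M5
G00 X52.573 Y186.090
M3 S270
G01 X59.668 Y186.090 F2606
G01 X59.668 Y141.555
G01 X52.573 Y141.555
G01 X52.573 Y186.090
M5
G00 X21.398 Y142.595
M3 S905
G01 X105.606 Y142.595 F1182
G01 X105.606 Y72.983
G01 X21.398 Y72.983
G01 X21.398 Y142.595
M5
G00 X97.549 Y150.184
M3 S270
G01 X6.719 Y59.440 F2606
G01 X95.804 Y142.345
G01 X10.847 Y75.723
G01 X157.372 Y98.396
G01 X97.549 Y150.184
M5
G00 X0.000 Y0.000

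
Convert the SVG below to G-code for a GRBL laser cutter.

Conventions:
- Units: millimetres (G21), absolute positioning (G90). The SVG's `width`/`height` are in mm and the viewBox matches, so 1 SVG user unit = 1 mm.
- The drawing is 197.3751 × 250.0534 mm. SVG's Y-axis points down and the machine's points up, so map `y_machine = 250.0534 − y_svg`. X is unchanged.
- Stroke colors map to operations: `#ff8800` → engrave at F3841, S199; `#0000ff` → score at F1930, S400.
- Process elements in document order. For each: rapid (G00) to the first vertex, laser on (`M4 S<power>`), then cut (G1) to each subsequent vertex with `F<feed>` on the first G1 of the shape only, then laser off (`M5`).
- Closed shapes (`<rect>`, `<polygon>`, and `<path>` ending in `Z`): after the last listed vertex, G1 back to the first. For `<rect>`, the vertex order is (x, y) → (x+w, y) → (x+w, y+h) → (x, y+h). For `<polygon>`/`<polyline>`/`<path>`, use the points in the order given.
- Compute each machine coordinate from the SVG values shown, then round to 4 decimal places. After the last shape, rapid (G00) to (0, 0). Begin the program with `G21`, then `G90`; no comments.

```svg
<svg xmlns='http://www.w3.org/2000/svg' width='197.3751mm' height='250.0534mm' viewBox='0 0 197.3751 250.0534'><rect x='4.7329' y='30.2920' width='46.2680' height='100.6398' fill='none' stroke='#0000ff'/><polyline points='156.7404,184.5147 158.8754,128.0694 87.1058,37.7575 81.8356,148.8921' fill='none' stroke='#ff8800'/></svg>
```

viewBox `0 0 197.3751 250.0534` with mm width/height → 1 unit = 1 mm. Flip: y_m = 250.0534 − y_svg.

**Shape 1** — `<rect>` rectangle, stroke `#0000ff` → score (S400, F1930). Machine vertices: (4.7329,219.7614) → (51.0009,219.7614) → (51.0009,119.1216) → (4.7329,119.1216) → (4.7329,219.7614). Closed: final G1 returns to the first vertex.

**Shape 2** — `<polyline>` open polyline, stroke `#ff8800` → engrave (S199, F3841). Machine vertices: (156.7404,65.5387) → (158.8754,121.9840) → (87.1058,212.2959) → (81.8356,101.1613). Open path.

G21
G90
G00 X4.7329 Y219.7614
M4 S400
G1 X51.0009 Y219.7614 F1930
G1 X51.0009 Y119.1216
G1 X4.7329 Y119.1216
G1 X4.7329 Y219.7614
M5
G00 X156.7404 Y65.5387
M4 S199
G1 X158.8754 Y121.9840 F3841
G1 X87.1058 Y212.2959
G1 X81.8356 Y101.1613
M5
G00 X0.0000 Y0.0000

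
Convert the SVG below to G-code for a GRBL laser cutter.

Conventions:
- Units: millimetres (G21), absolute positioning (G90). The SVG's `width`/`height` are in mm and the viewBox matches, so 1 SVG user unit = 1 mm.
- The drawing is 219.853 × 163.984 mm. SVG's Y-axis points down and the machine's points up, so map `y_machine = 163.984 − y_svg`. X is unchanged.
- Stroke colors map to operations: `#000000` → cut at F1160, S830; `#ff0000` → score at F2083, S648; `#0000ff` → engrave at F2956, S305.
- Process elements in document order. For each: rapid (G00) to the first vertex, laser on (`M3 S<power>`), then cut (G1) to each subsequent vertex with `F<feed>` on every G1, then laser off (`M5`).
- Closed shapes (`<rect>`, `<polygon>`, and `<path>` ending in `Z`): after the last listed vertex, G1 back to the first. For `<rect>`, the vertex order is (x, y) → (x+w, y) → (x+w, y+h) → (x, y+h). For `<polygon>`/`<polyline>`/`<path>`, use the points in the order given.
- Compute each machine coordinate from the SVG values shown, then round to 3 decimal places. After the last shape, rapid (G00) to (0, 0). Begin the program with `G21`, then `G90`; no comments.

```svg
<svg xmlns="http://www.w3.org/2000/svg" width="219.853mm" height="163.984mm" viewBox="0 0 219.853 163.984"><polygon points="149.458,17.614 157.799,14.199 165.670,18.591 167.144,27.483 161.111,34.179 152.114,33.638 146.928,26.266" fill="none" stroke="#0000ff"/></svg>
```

1 u = 1 mm; y_m = 163.984 − y.

[1] `<polygon>` regular polygon, #0000ff→engrave S305 F2956: (149.458,146.370) → (157.799,149.785) → (165.670,145.393) → (167.144,136.501) → (161.111,129.805) → (152.114,130.346) → (146.928,137.718) → (149.458,146.370) (closed)

G21
G90
G00 X149.458 Y146.370
M3 S305
G1 X157.799 Y149.785 F2956
G1 X165.670 Y145.393 F2956
G1 X167.144 Y136.501 F2956
G1 X161.111 Y129.805 F2956
G1 X152.114 Y130.346 F2956
G1 X146.928 Y137.718 F2956
G1 X149.458 Y146.370 F2956
M5
G00 X0.000 Y0.000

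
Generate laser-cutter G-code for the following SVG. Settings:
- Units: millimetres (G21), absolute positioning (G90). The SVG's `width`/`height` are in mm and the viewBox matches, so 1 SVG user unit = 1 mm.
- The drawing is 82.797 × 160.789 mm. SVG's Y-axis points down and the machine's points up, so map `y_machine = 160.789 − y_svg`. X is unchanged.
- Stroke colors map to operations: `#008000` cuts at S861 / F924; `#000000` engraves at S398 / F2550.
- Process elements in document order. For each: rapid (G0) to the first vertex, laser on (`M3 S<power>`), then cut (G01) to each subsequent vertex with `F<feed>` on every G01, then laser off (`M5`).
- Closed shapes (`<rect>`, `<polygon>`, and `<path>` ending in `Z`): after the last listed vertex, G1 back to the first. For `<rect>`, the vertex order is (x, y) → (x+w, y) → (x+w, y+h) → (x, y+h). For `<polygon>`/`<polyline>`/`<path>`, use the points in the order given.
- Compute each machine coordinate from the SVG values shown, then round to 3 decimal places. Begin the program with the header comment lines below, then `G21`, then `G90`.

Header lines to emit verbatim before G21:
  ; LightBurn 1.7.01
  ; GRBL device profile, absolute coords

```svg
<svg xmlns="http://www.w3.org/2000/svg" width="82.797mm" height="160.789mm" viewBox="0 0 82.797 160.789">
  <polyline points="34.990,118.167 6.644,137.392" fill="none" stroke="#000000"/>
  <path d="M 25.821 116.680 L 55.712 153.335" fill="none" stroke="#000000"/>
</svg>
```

; LightBurn 1.7.01
; GRBL device profile, absolute coords
G21
G90
G0 X34.990 Y42.622
M3 S398
G01 X6.644 Y23.397 F2550
M5
G0 X25.821 Y44.109
M3 S398
G01 X55.712 Y7.454 F2550
M5

Since the viewBox matches the mm dimensions, user units are millimetres directly. The only transform is the Y-flip y_m = 160.789 − y_svg.

Shape 1 is a line segment drawn with `<polyline>`. Its stroke #000000 means engrave at S398, F2550. After flipping Y the toolpath is (34.990,42.622) → (6.644,23.397).

Shape 2 is a line segment drawn with `<path>`. Its stroke #000000 means engrave at S398, F2550. After flipping Y the toolpath is (25.821,44.109) → (55.712,7.454).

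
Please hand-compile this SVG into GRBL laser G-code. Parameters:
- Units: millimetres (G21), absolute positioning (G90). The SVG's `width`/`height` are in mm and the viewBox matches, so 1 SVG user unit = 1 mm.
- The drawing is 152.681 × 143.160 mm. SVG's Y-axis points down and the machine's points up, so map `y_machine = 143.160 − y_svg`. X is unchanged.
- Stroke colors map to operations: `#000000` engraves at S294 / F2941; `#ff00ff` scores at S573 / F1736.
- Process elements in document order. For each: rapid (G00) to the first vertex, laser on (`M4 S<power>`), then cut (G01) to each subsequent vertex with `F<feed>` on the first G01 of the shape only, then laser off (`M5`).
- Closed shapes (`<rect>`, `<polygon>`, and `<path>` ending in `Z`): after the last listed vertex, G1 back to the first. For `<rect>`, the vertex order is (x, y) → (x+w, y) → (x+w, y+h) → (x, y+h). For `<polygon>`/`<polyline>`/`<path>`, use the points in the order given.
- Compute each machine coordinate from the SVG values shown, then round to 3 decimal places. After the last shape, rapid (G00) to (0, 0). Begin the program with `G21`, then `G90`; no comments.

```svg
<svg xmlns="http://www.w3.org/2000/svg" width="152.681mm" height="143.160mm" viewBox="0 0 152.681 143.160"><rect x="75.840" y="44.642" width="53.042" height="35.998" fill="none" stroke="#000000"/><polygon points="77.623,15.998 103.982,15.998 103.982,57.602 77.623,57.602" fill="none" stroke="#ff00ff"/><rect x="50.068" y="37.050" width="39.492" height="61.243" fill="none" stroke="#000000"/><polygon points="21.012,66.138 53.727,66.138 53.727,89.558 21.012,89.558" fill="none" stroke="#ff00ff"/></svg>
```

1 u = 1 mm; y_m = 143.160 − y.

[1] `<rect>` rectangle, #000000→engrave S294 F2941: (75.840,98.518) → (128.882,98.518) → (128.882,62.520) → (75.840,62.520) → (75.840,98.518) (closed)

[2] `<polygon>` rectangle, #ff00ff→score S573 F1736: (77.623,127.162) → (103.982,127.162) → (103.982,85.558) → (77.623,85.558) → (77.623,127.162) (closed)

[3] `<rect>` rectangle, #000000→engrave S294 F2941: (50.068,106.110) → (89.560,106.110) → (89.560,44.867) → (50.068,44.867) → (50.068,106.110) (closed)

[4] `<polygon>` rectangle, #ff00ff→score S573 F1736: (21.012,77.022) → (53.727,77.022) → (53.727,53.602) → (21.012,53.602) → (21.012,77.022) (closed)

G21
G90
G00 X75.840 Y98.518
M4 S294
G01 X128.882 Y98.518 F2941
G01 X128.882 Y62.520
G01 X75.840 Y62.520
G01 X75.840 Y98.518
M5
G00 X77.623 Y127.162
M4 S573
G01 X103.982 Y127.162 F1736
G01 X103.982 Y85.558
G01 X77.623 Y85.558
G01 X77.623 Y127.162
M5
G00 X50.068 Y106.110
M4 S294
G01 X89.560 Y106.110 F2941
G01 X89.560 Y44.867
G01 X50.068 Y44.867
G01 X50.068 Y106.110
M5
G00 X21.012 Y77.022
M4 S573
G01 X53.727 Y77.022 F1736
G01 X53.727 Y53.602
G01 X21.012 Y53.602
G01 X21.012 Y77.022
M5
G00 X0.000 Y0.000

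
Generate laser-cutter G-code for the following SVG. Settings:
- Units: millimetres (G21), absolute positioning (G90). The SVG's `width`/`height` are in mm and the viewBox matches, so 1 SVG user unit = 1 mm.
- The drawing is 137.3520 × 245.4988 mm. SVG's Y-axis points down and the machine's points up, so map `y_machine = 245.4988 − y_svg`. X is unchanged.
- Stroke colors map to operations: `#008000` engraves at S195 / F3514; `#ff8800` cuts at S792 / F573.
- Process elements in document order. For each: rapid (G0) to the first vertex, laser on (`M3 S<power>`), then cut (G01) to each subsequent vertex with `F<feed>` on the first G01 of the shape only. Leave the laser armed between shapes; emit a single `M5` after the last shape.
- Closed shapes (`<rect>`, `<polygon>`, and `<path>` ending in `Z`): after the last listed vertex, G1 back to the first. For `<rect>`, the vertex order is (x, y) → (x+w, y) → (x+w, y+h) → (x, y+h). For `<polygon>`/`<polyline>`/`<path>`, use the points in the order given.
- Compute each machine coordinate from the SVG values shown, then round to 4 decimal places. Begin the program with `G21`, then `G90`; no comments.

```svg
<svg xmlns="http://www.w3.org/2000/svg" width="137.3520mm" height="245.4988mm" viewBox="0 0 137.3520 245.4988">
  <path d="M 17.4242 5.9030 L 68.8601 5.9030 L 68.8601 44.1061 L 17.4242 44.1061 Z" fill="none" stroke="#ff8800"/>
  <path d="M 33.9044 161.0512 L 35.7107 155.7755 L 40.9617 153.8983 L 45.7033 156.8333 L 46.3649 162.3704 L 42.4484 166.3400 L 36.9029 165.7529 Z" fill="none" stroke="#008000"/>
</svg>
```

G21
G90
G0 X17.4242 Y239.5958
M3 S792
G01 X68.8601 Y239.5958 F573
G01 X68.8601 Y201.3927
G01 X17.4242 Y201.3927
G01 X17.4242 Y239.5958
G0 X33.9044 Y84.4476
M3 S195
G01 X35.7107 Y89.7233 F3514
G01 X40.9617 Y91.6005
G01 X45.7033 Y88.6655
G01 X46.3649 Y83.1284
G01 X42.4484 Y79.1588
G01 X36.9029 Y79.7459
G01 X33.9044 Y84.4476
M5

1 u = 1 mm; y_m = 245.4988 − y.

[1] `<path>` rectangle, #ff8800→cut S792 F573: (17.4242,239.5958) → (68.8601,239.5958) → (68.8601,201.3927) → (17.4242,201.3927) → (17.4242,239.5958) (closed)

[2] `<path>` regular polygon, #008000→engrave S195 F3514: (33.9044,84.4476) → (35.7107,89.7233) → (40.9617,91.6005) → (45.7033,88.6655) → (46.3649,83.1284) → (42.4484,79.1588) → (36.9029,79.7459) → (33.9044,84.4476) (closed)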